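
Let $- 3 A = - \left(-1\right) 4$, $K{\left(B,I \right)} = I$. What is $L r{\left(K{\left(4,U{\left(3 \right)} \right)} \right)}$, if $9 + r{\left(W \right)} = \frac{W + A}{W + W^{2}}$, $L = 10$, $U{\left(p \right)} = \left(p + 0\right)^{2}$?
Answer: $- \frac{2407}{27} \approx -89.148$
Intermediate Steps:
$U{\left(p \right)} = p^{2}$
$A = - \frac{4}{3}$ ($A = - \frac{\left(-1\right) \left(\left(-1\right) 4\right)}{3} = - \frac{\left(-1\right) \left(-4\right)}{3} = \left(- \frac{1}{3}\right) 4 = - \frac{4}{3} \approx -1.3333$)
$r{\left(W \right)} = -9 + \frac{- \frac{4}{3} + W}{W + W^{2}}$ ($r{\left(W \right)} = -9 + \frac{W - \frac{4}{3}}{W + W^{2}} = -9 + \frac{- \frac{4}{3} + W}{W + W^{2}}$)
$L r{\left(K{\left(4,U{\left(3 \right)} \right)} \right)} = 10 \frac{-4 - 27 \left(3^{2}\right)^{2} - 24 \cdot 3^{2}}{3 \cdot 3^{2} \left(1 + 3^{2}\right)} = 10 \frac{-4 - 27 \cdot 9^{2} - 216}{3 \cdot 9 \left(1 + 9\right)} = 10 \cdot \frac{1}{3} \cdot \frac{1}{9} \cdot \frac{1}{10} \left(-4 - 2187 - 216\right) = 10 \cdot \frac{1}{3} \cdot \frac{1}{9} \cdot \frac{1}{10} \left(-2407\right) = 10 \left(- \frac{2407}{270}\right) = - \frac{2407}{27}$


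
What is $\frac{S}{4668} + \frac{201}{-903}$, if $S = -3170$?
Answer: $- \frac{633463}{702534} \approx -0.90168$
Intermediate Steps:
$\frac{S}{4668} + \frac{201}{-903} = - \frac{3170}{4668} + \frac{201}{-903} = \left(-3170\right) \frac{1}{4668} + 201 \left(- \frac{1}{903}\right) = - \frac{1585}{2334} - \frac{67}{301} = - \frac{633463}{702534}$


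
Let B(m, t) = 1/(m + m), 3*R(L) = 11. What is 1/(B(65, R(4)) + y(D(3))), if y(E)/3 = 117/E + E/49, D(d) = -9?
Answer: -6370/251891 ≈ -0.025289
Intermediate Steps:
R(L) = 11/3 (R(L) = (1/3)*11 = 11/3)
y(E) = 351/E + 3*E/49 (y(E) = 3*(117/E + E/49) = 351/E + 3*E/49)
B(m, t) = 1/(2*m)
1/(B(65, R(4)) + y(D(3))) = 1/((1/2)/65 + (351/(-9) + (3/49)*(-9))) = 1/((1/2)*(1/65) + (351*(-1/9) - 27/49)) = 1/(1/130 + (-39 - 27/49)) = 1/(1/130 - 1938/49) = 1/(-251891/6370) = -6370/251891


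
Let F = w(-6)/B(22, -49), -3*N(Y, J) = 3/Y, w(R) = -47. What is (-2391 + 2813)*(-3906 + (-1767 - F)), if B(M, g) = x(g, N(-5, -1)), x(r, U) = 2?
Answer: -2384089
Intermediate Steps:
N(Y, J) = -1/Y
B(M, g) = 2
F = -47/2 ≈ -23.500
(-2391 + 2813)*(-3906 + (-1767 - F)) = (-2391 + 2813)*(-3906 + (-1767 - 1*(-47/2))) = 422*(-3906 + (-1767 + 47/2)) = 422*(-3906 - 3487/2) = 422*(-11299/2) = -2384089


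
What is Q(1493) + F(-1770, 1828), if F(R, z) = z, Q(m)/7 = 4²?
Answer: 1940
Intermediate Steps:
Q(m) = 112 (Q(m) = 7*4² = 7*16 = 112)
Q(1493) + F(-1770, 1828) = 112 + 1828 = 1940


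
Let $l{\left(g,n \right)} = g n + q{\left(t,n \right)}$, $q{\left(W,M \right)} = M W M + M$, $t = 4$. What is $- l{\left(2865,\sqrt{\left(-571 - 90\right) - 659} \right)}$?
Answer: $5280 - 5732 i \sqrt{330} \approx 5280.0 - 1.0413 \cdot 10^{5} i$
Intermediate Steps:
$q{\left(W,M \right)} = M + W M^{2}$ ($q{\left(W,M \right)} = W M^{2} + M = M + W M^{2}$)
$l{\left(g,n \right)} = g n + n \left(1 + 4 n\right)$ ($l{\left(g,n \right)} = g n + n \left(1 + n 4\right) = g n + n \left(1 + 4 n\right)$)
$- l{\left(2865,\sqrt{\left(-571 - 90\right) - 659} \right)} = - \sqrt{\left(-571 - 90\right) - 659} \left(1 + 2865 + 4 \sqrt{\left(-571 - 90\right) - 659}\right) = - \sqrt{-661 - 659} \left(1 + 2865 + 4 \sqrt{-661 - 659}\right) = - \sqrt{-1320} \left(1 + 2865 + 4 \sqrt{-1320}\right) = - 2 i \sqrt{330} \left(1 + 2865 + 4 \cdot 2 i \sqrt{330}\right) = - 2 i \sqrt{330} \left(1 + 2865 + 8 i \sqrt{330}\right) = - 2 i \sqrt{330} \left(2866 + 8 i \sqrt{330}\right)$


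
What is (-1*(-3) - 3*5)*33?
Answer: -396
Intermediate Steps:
(-1*(-3) - 3*5)*33 = (3 - 15)*33 = -12*33 = -396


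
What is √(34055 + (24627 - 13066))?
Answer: 4*√2851 ≈ 213.58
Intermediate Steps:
√(34055 + (24627 - 13066)) = √(34055 + 11561) = √45616 = 4*√2851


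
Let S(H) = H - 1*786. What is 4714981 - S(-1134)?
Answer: 4716901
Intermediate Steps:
S(H) = -786 + H (S(H) = H - 786 = -786 + H)
4714981 - S(-1134) = 4714981 - (-786 - 1134) = 4714981 - 1*(-1920) = 4714981 + 1920 = 4716901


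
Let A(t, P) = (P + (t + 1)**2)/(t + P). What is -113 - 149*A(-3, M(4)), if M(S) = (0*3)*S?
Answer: 257/3 ≈ 85.667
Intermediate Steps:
M(S) = 0 (M(S) = 0*S = 0)
A(t, P) = (P + (1 + t)**2)/(P + t)
-113 - 149*A(-3, M(4)) = -113 - 149*(0 + (1 - 3)**2)/(0 - 3) = -113 - 149*(0 + (-2)**2)/(-3) = -113 - (-149)*(0 + 4)/3 = -113 - (-149)*4/3 = -113 - 149*(-4/3) = -113 + 596/3 = 257/3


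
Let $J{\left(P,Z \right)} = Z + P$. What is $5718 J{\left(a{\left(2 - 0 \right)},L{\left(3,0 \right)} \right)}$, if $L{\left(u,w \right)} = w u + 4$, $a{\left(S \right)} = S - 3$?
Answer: $17154$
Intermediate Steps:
$a{\left(S \right)} = -3 + S$
$L{\left(u,w \right)} = 4 + u w$ ($L{\left(u,w \right)} = u w + 4 = 4 + u w$)
$J{\left(P,Z \right)} = P + Z$
$5718 J{\left(a{\left(2 - 0 \right)},L{\left(3,0 \right)} \right)} = 5718 \left(\left(-3 + \left(2 - 0\right)\right) + \left(4 + 3 \cdot 0\right)\right) = 5718 \left(\left(-3 + \left(2 + 0\right)\right) + \left(4 + 0\right)\right) = 5718 \left(\left(-3 + 2\right) + 4\right) = 5718 \left(-1 + 4\right) = 5718 \cdot 3 = 17154$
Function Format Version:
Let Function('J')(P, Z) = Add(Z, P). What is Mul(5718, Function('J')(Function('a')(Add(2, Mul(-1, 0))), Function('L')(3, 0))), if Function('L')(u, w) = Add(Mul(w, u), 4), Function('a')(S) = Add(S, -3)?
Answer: 17154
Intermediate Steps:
Function('a')(S) = Add(-3, S)
Function('L')(u, w) = Add(4, Mul(u, w)) (Function('L')(u, w) = Add(Mul(u, w), 4) = Add(4, Mul(u, w)))
Function('J')(P, Z) = Add(P, Z)
Mul(5718, Function('J')(Function('a')(Add(2, Mul(-1, 0))), Function('L')(3, 0))) = Mul(5718, Add(Add(-3, Add(2, Mul(-1, 0))), Add(4, Mul(3, 0)))) = Mul(5718, Add(Add(-3, Add(2, 0)), Add(4, 0))) = Mul(5718, Add(Add(-3, 2), 4)) = Mul(5718, Add(-1, 4)) = Mul(5718, 3) = 17154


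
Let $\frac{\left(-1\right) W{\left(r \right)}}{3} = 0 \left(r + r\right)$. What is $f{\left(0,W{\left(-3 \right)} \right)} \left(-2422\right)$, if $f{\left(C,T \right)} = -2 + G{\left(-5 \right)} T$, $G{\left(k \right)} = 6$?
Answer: $4844$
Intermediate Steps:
$W{\left(r \right)} = 0$ ($W{\left(r \right)} = - 3 \cdot 0 \left(r + r\right) = - 3 \cdot 0 \cdot 2 r = \left(-3\right) 0 = 0$)
$f{\left(C,T \right)} = -2 + 6 T$
$f{\left(0,W{\left(-3 \right)} \right)} \left(-2422\right) = \left(-2 + 6 \cdot 0\right) \left(-2422\right) = \left(-2 + 0\right) \left(-2422\right) = \left(-2\right) \left(-2422\right) = 4844$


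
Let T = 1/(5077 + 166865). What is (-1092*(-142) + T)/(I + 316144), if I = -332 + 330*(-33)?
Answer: 26662014289/52428898524 ≈ 0.50854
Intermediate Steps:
T = 1/171942 ≈ 5.8159e-6
I = -11222 (I = -332 - 10890 = -11222)
(-1092*(-142) + T)/(I + 316144) = (-1092*(-142) + 1/171942)/(-11222 + 316144) = (155064 + 1/171942)/304922 = (26662014289/171942)*(1/304922) = 26662014289/52428898524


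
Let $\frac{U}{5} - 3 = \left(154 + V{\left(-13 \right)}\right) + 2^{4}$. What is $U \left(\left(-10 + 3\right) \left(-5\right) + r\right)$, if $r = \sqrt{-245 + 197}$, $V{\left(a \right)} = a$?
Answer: $28000 + 3200 i \sqrt{3} \approx 28000.0 + 5542.6 i$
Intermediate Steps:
$r = 4 i \sqrt{3}$ ($r = \sqrt{-48} = 4 i \sqrt{3} \approx 6.9282 i$)
$U = 800$ ($U = 15 + 5 \left(\left(154 - 13\right) + 2^{4}\right) = 15 + 5 \left(141 + 16\right) = 15 + 5 \cdot 157 = 15 + 785 = 800$)
$U \left(\left(-10 + 3\right) \left(-5\right) + r\right) = 800 \left(\left(-10 + 3\right) \left(-5\right) + 4 i \sqrt{3}\right) = 800 \left(\left(-7\right) \left(-5\right) + 4 i \sqrt{3}\right) = 800 \left(35 + 4 i \sqrt{3}\right) = 28000 + 3200 i \sqrt{3}$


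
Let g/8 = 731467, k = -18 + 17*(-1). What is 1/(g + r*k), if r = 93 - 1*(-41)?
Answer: 1/5847046 ≈ 1.7103e-7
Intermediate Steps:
r = 134 (r = 93 + 41 = 134)
k = -35 (k = -18 - 17 = -35)
g = 5851736 (g = 8*731467 = 5851736)
1/(g + r*k) = 1/(5851736 + 134*(-35)) = 1/(5851736 - 4690) = 1/5847046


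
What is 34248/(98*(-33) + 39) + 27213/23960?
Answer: -48909103/5103480 ≈ -9.5835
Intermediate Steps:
34248/(98*(-33) + 39) + 27213/23960 = 34248/(-3234 + 39) + 27213*(1/23960) = 34248/(-3195) + 27213/23960 = 34248*(-1/3195) + 27213/23960 = -11416/1065 + 27213/23960 = -48909103/5103480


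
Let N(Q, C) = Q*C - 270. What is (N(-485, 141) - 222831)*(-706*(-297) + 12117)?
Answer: -64651303314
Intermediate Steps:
N(Q, C) = -270 + C*Q (N(Q, C) = C*Q - 270 = -270 + C*Q)
(N(-485, 141) - 222831)*(-706*(-297) + 12117) = ((-270 + 141*(-485)) - 222831)*(-706*(-297) + 12117) = ((-270 - 68385) - 222831)*(209682 + 12117) = (-68655 - 222831)*221799 = -291486*221799 = -64651303314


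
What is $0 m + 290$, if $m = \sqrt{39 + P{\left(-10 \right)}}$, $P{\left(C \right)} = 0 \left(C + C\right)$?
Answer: $290$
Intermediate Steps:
$P{\left(C \right)} = 0$ ($P{\left(C \right)} = 0 \cdot 2 C = 0$)
$m = \sqrt{39}$ ($m = \sqrt{39 + 0} = \sqrt{39} \approx 6.245$)
$0 m + 290 = 0 \sqrt{39} + 290 = 0 + 290 = 290$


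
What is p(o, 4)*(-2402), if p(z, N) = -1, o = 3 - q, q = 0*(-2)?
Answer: 2402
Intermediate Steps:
q = 0
o = 3 (o = 3 - 1*0 = 3 + 0 = 3)
p(o, 4)*(-2402) = -1*(-2402) = 2402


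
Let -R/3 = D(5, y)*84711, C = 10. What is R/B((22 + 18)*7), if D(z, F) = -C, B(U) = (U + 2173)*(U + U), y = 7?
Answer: 23103/12488 ≈ 1.8500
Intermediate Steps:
B(U) = 2*U*(2173 + U) (B(U) = (2173 + U)*(2*U) = 2*U*(2173 + U))
D(z, F) = -10 (D(z, F) = -1*10 = -10)
R = 2541330 (R = -(-30)*84711 = -3*(-847110) = 2541330)
R/B((22 + 18)*7) = 2541330/((2*((22 + 18)*7)*(2173 + (22 + 18)*7))) = 2541330/((2*(40*7)*(2173 + 40*7))) = 2541330/((2*280*(2173 + 280))) = 2541330/((2*280*2453)) = 2541330/1373680 = 2541330*(1/1373680) = 23103/12488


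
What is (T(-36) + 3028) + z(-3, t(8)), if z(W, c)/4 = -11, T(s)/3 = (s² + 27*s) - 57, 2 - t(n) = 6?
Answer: 3785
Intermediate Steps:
t(n) = -4 (t(n) = 2 - 1*6 = 2 - 6 = -4)
T(s) = -171 + 3*s² + 81*s (T(s) = 3*((s² + 27*s) - 57) = 3*(-57 + s² + 27*s) = -171 + 3*s² + 81*s)
z(W, c) = -44 (z(W, c) = 4*(-11) = -44)
(T(-36) + 3028) + z(-3, t(8)) = ((-171 + 3*(-36)² + 81*(-36)) + 3028) - 44 = ((-171 + 3*1296 - 2916) + 3028) - 44 = ((-171 + 3888 - 2916) + 3028) - 44 = (801 + 3028) - 44 = 3829 - 44 = 3785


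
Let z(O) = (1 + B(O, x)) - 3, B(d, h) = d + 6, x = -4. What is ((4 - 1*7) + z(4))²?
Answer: 25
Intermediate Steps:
B(d, h) = 6 + d
z(O) = 4 + O (z(O) = (1 + (6 + O)) - 3 = (7 + O) - 3 = 4 + O)
((4 - 1*7) + z(4))² = ((4 - 1*7) + (4 + 4))² = ((4 - 7) + 8)² = (-3 + 8)² = 5² = 25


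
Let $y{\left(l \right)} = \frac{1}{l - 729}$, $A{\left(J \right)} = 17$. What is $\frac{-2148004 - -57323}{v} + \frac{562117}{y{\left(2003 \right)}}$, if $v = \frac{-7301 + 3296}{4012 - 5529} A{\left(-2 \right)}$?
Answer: $\frac{48755020030853}{68085} \approx 7.1609 \cdot 10^{8}$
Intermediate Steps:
$y{\left(l \right)} = \frac{1}{-729 + l}$
$v = \frac{68085}{1517}$ ($v = \frac{-7301 + 3296}{4012 - 5529} \cdot 17 = - \frac{4005}{-1517} \cdot 17 = \left(-4005\right) \left(- \frac{1}{1517}\right) 17 = \frac{4005}{1517} \cdot 17 = \frac{68085}{1517} \approx 44.881$)
$\frac{-2148004 - -57323}{v} + \frac{562117}{y{\left(2003 \right)}} = \frac{-2148004 - -57323}{\frac{68085}{1517}} + \frac{562117}{\frac{1}{-729 + 2003}} = \left(-2148004 + 57323\right) \frac{1517}{68085} + \frac{562117}{\frac{1}{1274}} = \left(-2090681\right) \frac{1517}{68085} + 562117 \frac{1}{\frac{1}{1274}} = - \frac{3171563077}{68085} + 562117 \cdot 1274 = - \frac{3171563077}{68085} + 716137058 = \frac{48755020030853}{68085}$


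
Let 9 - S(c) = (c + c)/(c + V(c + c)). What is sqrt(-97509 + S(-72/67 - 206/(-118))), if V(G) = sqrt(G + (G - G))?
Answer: sqrt(-258672806 - 97500*sqrt(20974618))/sqrt(2653 + sqrt(20974618)) ≈ 312.25*I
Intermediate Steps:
V(G) = sqrt(G) (V(G) = sqrt(G + 0) = sqrt(G))
S(c) = 9 - 2*c/(c + sqrt(2)*sqrt(c)) (S(c) = 9 - (c + c)/(c + sqrt(c + c)) = 9 - 2*c/(c + sqrt(2*c)) = 9 - 2*c/(c + sqrt(2)*sqrt(c)))
sqrt(-97509 + S(-72/67 - 206/(-118))) = sqrt(-97509 + (7*(-72/67 - 206/(-118)) + 9*sqrt(2)*sqrt(-72/67 - 206/(-118)))/((-72/67 - 206/(-118)) + sqrt(2)*sqrt(-72/67 - 206/(-118)))) = sqrt(-97509 + (7*(-72*1/67 - 206*(-1/118)) + 9*sqrt(2)*sqrt(-72*1/67 - 206*(-1/118)))/((-72*1/67 - 206*(-1/118)) + sqrt(2)*sqrt(-72*1/67 - 206*(-1/118)))) = sqrt(-97509 + (7*(-72/67 + 103/59) + 9*sqrt(2)*sqrt(-72/67 + 103/59))/((-72/67 + 103/59) + sqrt(2)*sqrt(-72/67 + 103/59))) = sqrt(-97509 + (7*(2653/3953) + 9*sqrt(2)*sqrt(2653/3953))/(2653/3953 + sqrt(2)*sqrt(2653/3953))) = sqrt(-97509 + (18571/3953 + 9*sqrt(2)*(sqrt(10487309)/3953))/(2653/3953 + sqrt(2)*(sqrt(10487309)/3953))) = sqrt(-97509 + (18571/3953 + 9*sqrt(20974618)/3953)/(2653/3953 + sqrt(20974618)/3953))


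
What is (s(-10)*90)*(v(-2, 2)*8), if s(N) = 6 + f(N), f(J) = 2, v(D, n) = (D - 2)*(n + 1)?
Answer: -69120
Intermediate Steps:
v(D, n) = (1 + n)*(-2 + D) (v(D, n) = (-2 + D)*(1 + n) = (1 + n)*(-2 + D))
s(N) = 8 (s(N) = 6 + 2 = 8)
(s(-10)*90)*(v(-2, 2)*8) = (8*90)*((-2 - 2 - 2*2 - 2*2)*8) = 720*((-2 - 2 - 4 - 4)*8) = 720*(-12*8) = 720*(-96) = -69120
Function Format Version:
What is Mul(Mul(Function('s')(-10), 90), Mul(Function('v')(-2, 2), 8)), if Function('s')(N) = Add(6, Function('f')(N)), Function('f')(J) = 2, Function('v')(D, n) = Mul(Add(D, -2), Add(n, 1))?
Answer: -69120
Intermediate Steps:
Function('v')(D, n) = Mul(Add(1, n), Add(-2, D)) (Function('v')(D, n) = Mul(Add(-2, D), Add(1, n)) = Mul(Add(1, n), Add(-2, D)))
Function('s')(N) = 8 (Function('s')(N) = Add(6, 2) = 8)
Mul(Mul(Function('s')(-10), 90), Mul(Function('v')(-2, 2), 8)) = Mul(Mul(8, 90), Mul(Add(-2, -2, Mul(-2, 2), Mul(-2, 2)), 8)) = Mul(720, Mul(Add(-2, -2, -4, -4), 8)) = Mul(720, Mul(-12, 8)) = Mul(720, -96) = -69120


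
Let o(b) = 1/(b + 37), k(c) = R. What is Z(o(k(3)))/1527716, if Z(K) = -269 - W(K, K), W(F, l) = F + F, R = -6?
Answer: -8341/47359196 ≈ -0.00017612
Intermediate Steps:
k(c) = -6
o(b) = 1/(37 + b)
W(F, l) = 2*F
Z(K) = -269 - 2*K
Z(o(k(3)))/1527716 = (-269 - 2/(37 - 6))/1527716 = (-269 - 2/31)*(1/1527716) = -8341/31*1/1527716 = -8341/47359196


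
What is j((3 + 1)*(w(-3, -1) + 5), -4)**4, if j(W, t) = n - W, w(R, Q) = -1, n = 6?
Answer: 10000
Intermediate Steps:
j(W, t) = 6 - W
j((3 + 1)*(w(-3, -1) + 5), -4)**4 = (6 - (3 + 1)*(-1 + 5))**4 = (6 - 4*4)**4 = (6 - 1*16)**4 = (6 - 16)**4 = (-10)**4 = 10000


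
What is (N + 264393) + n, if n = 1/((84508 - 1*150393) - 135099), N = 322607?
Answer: 117977607999/200984 ≈ 5.8700e+5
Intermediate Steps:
n = -1/200984 (n = 1/((84508 - 150393) - 135099) = 1/(-65885 - 135099) = 1/(-200984) = -1/200984 ≈ -4.9755e-6)
(N + 264393) + n = (322607 + 264393) - 1/200984 = 587000 - 1/200984 = 117977607999/200984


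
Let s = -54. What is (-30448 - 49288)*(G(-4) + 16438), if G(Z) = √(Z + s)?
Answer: -1310700368 - 79736*I*√58 ≈ -1.3107e+9 - 6.0725e+5*I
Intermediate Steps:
G(Z) = √(-54 + Z) (G(Z) = √(Z - 54) = √(-54 + Z))
(-30448 - 49288)*(G(-4) + 16438) = (-30448 - 49288)*(√(-54 - 4) + 16438) = -79736*(√(-58) + 16438) = -79736*(I*√58 + 16438) = -79736*(16438 + I*√58) = -1310700368 - 79736*I*√58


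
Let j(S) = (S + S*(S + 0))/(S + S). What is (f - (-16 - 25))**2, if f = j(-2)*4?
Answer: 1521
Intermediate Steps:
j(S) = (S + S**2)/(2*S) (j(S) = (S + S*S)/((2*S)) = (S + S**2)*(1/(2*S)) = (S + S**2)/(2*S))
f = -2 (f = (1/2 + (1/2)*(-2))*4 = (1/2 - 1)*4 = -1/2*4 = -2)
(f - (-16 - 25))**2 = (-2 - (-16 - 25))**2 = (-2 - 1*(-41))**2 = (-2 + 41)**2 = 39**2 = 1521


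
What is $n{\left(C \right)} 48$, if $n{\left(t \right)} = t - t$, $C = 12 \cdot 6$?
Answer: $0$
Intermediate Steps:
$C = 72$
$n{\left(t \right)} = 0$
$n{\left(C \right)} 48 = 0 \cdot 48 = 0$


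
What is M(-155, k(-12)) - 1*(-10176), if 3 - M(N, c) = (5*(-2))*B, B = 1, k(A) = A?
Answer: 10189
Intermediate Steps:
M(N, c) = 13 (M(N, c) = 3 - 5*(-2) = 3 - (-10) = 3 - 1*(-10) = 3 + 10 = 13)
M(-155, k(-12)) - 1*(-10176) = 13 - 1*(-10176) = 13 + 10176 = 10189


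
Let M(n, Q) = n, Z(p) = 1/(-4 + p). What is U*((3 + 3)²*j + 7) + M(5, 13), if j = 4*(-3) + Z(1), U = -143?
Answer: 62496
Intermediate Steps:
j = -37/3 (j = 4*(-3) + 1/(-4 + 1) = -12 + 1/(-3) = -12 - ⅓ = -37/3 ≈ -12.333)
U*((3 + 3)²*j + 7) + M(5, 13) = -143*((3 + 3)²*(-37/3) + 7) + 5 = -143*(6²*(-37/3) + 7) + 5 = -143*(36*(-37/3) + 7) + 5 = -143*(-444 + 7) + 5 = -143*(-437) + 5 = 62491 + 5 = 62496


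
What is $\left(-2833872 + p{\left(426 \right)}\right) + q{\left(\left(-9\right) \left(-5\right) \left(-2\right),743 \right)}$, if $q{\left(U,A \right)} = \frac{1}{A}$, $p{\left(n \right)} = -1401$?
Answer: $- \frac{2106607838}{743} \approx -2.8353 \cdot 10^{6}$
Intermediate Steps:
$\left(-2833872 + p{\left(426 \right)}\right) + q{\left(\left(-9\right) \left(-5\right) \left(-2\right),743 \right)} = \left(-2833872 - 1401\right) + \frac{1}{743} = -2835273 + \frac{1}{743} = - \frac{2106607838}{743}$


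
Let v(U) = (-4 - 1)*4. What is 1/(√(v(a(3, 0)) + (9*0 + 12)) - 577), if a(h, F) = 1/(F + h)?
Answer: -577/332937 - 2*I*√2/332937 ≈ -0.0017331 - 8.4954e-6*I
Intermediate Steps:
v(U) = -20 (v(U) = -5*4 = -20)
1/(√(v(a(3, 0)) + (9*0 + 12)) - 577) = 1/(√(-20 + (9*0 + 12)) - 577) = 1/(√(-20 + (0 + 12)) - 577) = 1/(√(-20 + 12) - 577) = 1/(√(-8) - 577) = 1/(2*I*√2 - 577) = 1/(-577 + 2*I*√2)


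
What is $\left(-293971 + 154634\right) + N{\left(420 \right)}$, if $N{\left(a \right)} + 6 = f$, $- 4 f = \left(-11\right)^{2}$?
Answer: $- \frac{557493}{4} \approx -1.3937 \cdot 10^{5}$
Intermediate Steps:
$f = - \frac{121}{4}$ ($f = - \frac{\left(-11\right)^{2}}{4} = \left(- \frac{1}{4}\right) 121 = - \frac{121}{4} \approx -30.25$)
$N{\left(a \right)} = - \frac{145}{4}$ ($N{\left(a \right)} = -6 - \frac{121}{4} = - \frac{145}{4}$)
$\left(-293971 + 154634\right) + N{\left(420 \right)} = \left(-293971 + 154634\right) - \frac{145}{4} = -139337 - \frac{145}{4} = - \frac{557493}{4}$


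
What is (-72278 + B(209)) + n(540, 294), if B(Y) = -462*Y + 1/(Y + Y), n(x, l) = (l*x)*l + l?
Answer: 19439883365/418 ≈ 4.6507e+7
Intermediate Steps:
n(x, l) = l + x*l**2 (n(x, l) = x*l**2 + l = l + x*l**2)
B(Y) = 1/(2*Y) - 462*Y (B(Y) = -462*Y + 1/(2*Y) = 1/(2*Y) - 462*Y)
(-72278 + B(209)) + n(540, 294) = (-72278 + ((1/2)/209 - 462*209)) + 294*(1 + 294*540) = (-72278 + ((1/2)*(1/209) - 96558)) + 294*(1 + 158760) = (-72278 + (1/418 - 96558)) + 294*158761 = (-72278 - 40361243/418) + 46675734 = -70573447/418 + 46675734 = 19439883365/418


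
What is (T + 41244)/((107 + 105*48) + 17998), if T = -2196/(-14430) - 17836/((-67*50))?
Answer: 33233671868/18647347875 ≈ 1.7822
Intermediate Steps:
T = 4412168/805675 (T = -2196*(-1/14430) - 17836/(-3350) = 366/2405 - 17836*(-1/3350) = 366/2405 + 8918/1675 = 4412168/805675 ≈ 5.4764)
(T + 41244)/((107 + 105*48) + 17998) = (4412168/805675 + 41244)/((107 + 105*48) + 17998) = 33233671868/(805675*((107 + 5040) + 17998)) = 33233671868/(805675*(5147 + 17998)) = (33233671868/805675)/23145 = (33233671868/805675)*(1/23145) = 33233671868/18647347875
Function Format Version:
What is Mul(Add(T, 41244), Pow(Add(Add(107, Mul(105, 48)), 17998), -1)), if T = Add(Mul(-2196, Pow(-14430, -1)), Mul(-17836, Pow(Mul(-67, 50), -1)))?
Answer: Rational(33233671868, 18647347875) ≈ 1.7822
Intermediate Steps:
T = Rational(4412168, 805675) (T = Add(Mul(-2196, Rational(-1, 14430)), Mul(-17836, Pow(-3350, -1))) = Add(Rational(366, 2405), Mul(-17836, Rational(-1, 3350))) = Add(Rational(366, 2405), Rational(8918, 1675)) = Rational(4412168, 805675) ≈ 5.4764)
Mul(Add(T, 41244), Pow(Add(Add(107, Mul(105, 48)), 17998), -1)) = Mul(Add(Rational(4412168, 805675), 41244), Pow(Add(Add(107, Mul(105, 48)), 17998), -1)) = Mul(Rational(33233671868, 805675), Pow(Add(Add(107, 5040), 17998), -1)) = Mul(Rational(33233671868, 805675), Pow(Add(5147, 17998), -1)) = Mul(Rational(33233671868, 805675), Pow(23145, -1)) = Mul(Rational(33233671868, 805675), Rational(1, 23145)) = Rational(33233671868, 18647347875)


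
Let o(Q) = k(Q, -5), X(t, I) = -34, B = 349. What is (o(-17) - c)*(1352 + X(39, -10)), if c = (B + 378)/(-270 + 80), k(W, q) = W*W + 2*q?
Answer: 35412683/95 ≈ 3.7277e+5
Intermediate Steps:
k(W, q) = W² + 2*q
c = -727/190 (c = (349 + 378)/(-270 + 80) = 727/(-190) = 727*(-1/190) = -727/190 ≈ -3.8263)
o(Q) = -10 + Q² (o(Q) = Q² + 2*(-5) = Q² - 10 = -10 + Q²)
(o(-17) - c)*(1352 + X(39, -10)) = ((-10 + (-17)²) - 1*(-727/190))*(1352 - 34) = ((-10 + 289) + 727/190)*1318 = (279 + 727/190)*1318 = (53737/190)*1318 = 35412683/95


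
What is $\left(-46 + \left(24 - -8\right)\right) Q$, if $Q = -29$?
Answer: $406$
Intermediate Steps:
$\left(-46 + \left(24 - -8\right)\right) Q = \left(-46 + \left(24 - -8\right)\right) \left(-29\right) = \left(-46 + \left(24 + 8\right)\right) \left(-29\right) = \left(-46 + 32\right) \left(-29\right) = \left(-14\right) \left(-29\right) = 406$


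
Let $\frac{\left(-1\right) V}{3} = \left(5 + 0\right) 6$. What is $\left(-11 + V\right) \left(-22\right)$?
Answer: $2222$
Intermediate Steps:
$V = -90$ ($V = - 3 \left(5 + 0\right) 6 = - 3 \cdot 5 \cdot 6 = \left(-3\right) 30 = -90$)
$\left(-11 + V\right) \left(-22\right) = \left(-11 - 90\right) \left(-22\right) = \left(-101\right) \left(-22\right) = 2222$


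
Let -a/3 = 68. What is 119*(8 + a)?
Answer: -23324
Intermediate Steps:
a = -204 (a = -3*68 = -204)
119*(8 + a) = 119*(8 - 204) = 119*(-196) = -23324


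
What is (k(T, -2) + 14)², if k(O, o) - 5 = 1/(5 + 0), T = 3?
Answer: 9216/25 ≈ 368.64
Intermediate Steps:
k(O, o) = 26/5 (k(O, o) = 5 + 1/(5 + 0) = 5 + 1/5 = 5 + 1*(⅕) = 5 + ⅕ = 26/5)
(k(T, -2) + 14)² = (26/5 + 14)² = (96/5)² = 9216/25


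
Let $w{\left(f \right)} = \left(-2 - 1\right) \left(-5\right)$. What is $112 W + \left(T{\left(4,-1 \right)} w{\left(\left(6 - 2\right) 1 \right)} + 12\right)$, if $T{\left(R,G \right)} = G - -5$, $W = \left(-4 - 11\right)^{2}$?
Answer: $25272$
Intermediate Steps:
$W = 225$ ($W = \left(-15\right)^{2} = 225$)
$T{\left(R,G \right)} = 5 + G$ ($T{\left(R,G \right)} = G + 5 = 5 + G$)
$w{\left(f \right)} = 15$ ($w{\left(f \right)} = \left(-3\right) \left(-5\right) = 15$)
$112 W + \left(T{\left(4,-1 \right)} w{\left(\left(6 - 2\right) 1 \right)} + 12\right) = 112 \cdot 225 + \left(\left(5 - 1\right) 15 + 12\right) = 25200 + \left(4 \cdot 15 + 12\right) = 25200 + \left(60 + 12\right) = 25200 + 72 = 25272$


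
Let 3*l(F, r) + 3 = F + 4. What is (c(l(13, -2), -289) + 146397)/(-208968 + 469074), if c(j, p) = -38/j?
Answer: 170787/303457 ≈ 0.56280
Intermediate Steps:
l(F, r) = 1/3 + F/3 (l(F, r) = -1 + (F + 4)/3 = -1 + (4 + F)/3 = -1 + (4/3 + F/3) = 1/3 + F/3)
(c(l(13, -2), -289) + 146397)/(-208968 + 469074) = (-38/(1/3 + (1/3)*13) + 146397)/(-208968 + 469074) = (-38/(1/3 + 13/3) + 146397)/260106 = (-38/14/3 + 146397)*(1/260106) = (-38*3/14 + 146397)*(1/260106) = (-57/7 + 146397)*(1/260106) = (1024722/7)*(1/260106) = 170787/303457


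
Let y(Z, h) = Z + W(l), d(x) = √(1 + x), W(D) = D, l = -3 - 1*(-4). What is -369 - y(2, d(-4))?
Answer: -372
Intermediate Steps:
l = 1 (l = -3 + 4 = 1)
y(Z, h) = 1 + Z (y(Z, h) = Z + 1 = 1 + Z)
-369 - y(2, d(-4)) = -369 - (1 + 2) = -369 - 1*3 = -369 - 3 = -372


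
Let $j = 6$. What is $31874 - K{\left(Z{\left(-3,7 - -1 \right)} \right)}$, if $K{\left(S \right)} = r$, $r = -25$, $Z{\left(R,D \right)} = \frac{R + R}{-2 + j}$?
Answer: $31899$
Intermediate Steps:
$Z{\left(R,D \right)} = \frac{R}{2}$ ($Z{\left(R,D \right)} = \frac{R + R}{-2 + 6} = \frac{2 R}{4} = 2 R \frac{1}{4} = \frac{R}{2}$)
$K{\left(S \right)} = -25$
$31874 - K{\left(Z{\left(-3,7 - -1 \right)} \right)} = 31874 - -25 = 31874 + 25 = 31899$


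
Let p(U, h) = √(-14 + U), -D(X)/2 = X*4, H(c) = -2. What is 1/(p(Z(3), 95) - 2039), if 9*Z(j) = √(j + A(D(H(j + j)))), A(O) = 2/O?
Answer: -1/(2039 - I*√(14 - 5*√2/36)) ≈ -0.00049043 - 8.9363e-7*I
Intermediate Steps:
D(X) = -8*X (D(X) = -2*X*4 = -8*X)
Z(j) = √(⅛ + j)/9 (Z(j) = √(j + 2/((-8*(-2))))/9 = √(j + 2/16)/9 = √(j + 2*(1/16))/9 = √(j + ⅛)/9 = √(⅛ + j)/9)
1/(p(Z(3), 95) - 2039) = 1/(√(-14 + √(2 + 16*3)/36) - 2039) = 1/(√(-14 + √(2 + 48)/36) - 2039) = 1/(√(-14 + √50/36) - 2039) = 1/(√(-14 + (5*√2)/36) - 2039) = 1/(√(-14 + 5*√2/36) - 2039) = 1/(-2039 + √(-14 + 5*√2/36))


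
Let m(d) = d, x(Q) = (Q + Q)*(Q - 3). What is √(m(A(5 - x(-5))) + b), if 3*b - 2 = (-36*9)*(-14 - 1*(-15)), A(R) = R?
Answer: I*√1641/3 ≈ 13.503*I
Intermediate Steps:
x(Q) = 2*Q*(-3 + Q) (x(Q) = (2*Q)*(-3 + Q) = 2*Q*(-3 + Q))
b = -322/3 (b = ⅔ + ((-36*9)*(-14 - 1*(-15)))/3 = ⅔ + (-324*(-14 + 15))/3 = ⅔ + (-324*1)/3 = ⅔ + (⅓)*(-324) = ⅔ - 108 = -322/3 ≈ -107.33)
√(m(A(5 - x(-5))) + b) = √((5 - 2*(-5)*(-3 - 5)) - 322/3) = √((5 - 2*(-5)*(-8)) - 322/3) = √((5 - 1*80) - 322/3) = √((5 - 80) - 322/3) = √(-75 - 322/3) = √(-547/3) = I*√1641/3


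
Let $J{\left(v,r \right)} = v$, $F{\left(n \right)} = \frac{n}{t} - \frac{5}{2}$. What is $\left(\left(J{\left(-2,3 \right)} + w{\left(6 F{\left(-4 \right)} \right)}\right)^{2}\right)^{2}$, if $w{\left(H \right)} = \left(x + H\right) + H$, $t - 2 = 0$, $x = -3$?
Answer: $12117361$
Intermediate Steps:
$t = 2$ ($t = 2 + 0 = 2$)
$F{\left(n \right)} = - \frac{5}{2} + \frac{n}{2}$ ($F{\left(n \right)} = \frac{n}{2} - \frac{5}{2} = - \frac{5}{2} + \frac{n}{2}$)
$w{\left(H \right)} = -3 + 2 H$ ($w{\left(H \right)} = \left(-3 + H\right) + H = -3 + 2 H$)
$\left(\left(J{\left(-2,3 \right)} + w{\left(6 F{\left(-4 \right)} \right)}\right)^{2}\right)^{2} = \left(\left(-2 + \left(-3 + 2 \cdot 6 \left(- \frac{5}{2} + \frac{1}{2} \left(-4\right)\right)\right)\right)^{2}\right)^{2} = \left(\left(-2 + \left(-3 + 2 \cdot 6 \left(- \frac{5}{2} - 2\right)\right)\right)^{2}\right)^{2} = \left(\left(-2 + \left(-3 + 2 \cdot 6 \left(- \frac{9}{2}\right)\right)\right)^{2}\right)^{2} = \left(\left(-2 + \left(-3 + 2 \left(-27\right)\right)\right)^{2}\right)^{2} = \left(\left(-2 - 57\right)^{2}\right)^{2} = \left(\left(-59\right)^{2}\right)^{2} = 3481^{2} = 12117361$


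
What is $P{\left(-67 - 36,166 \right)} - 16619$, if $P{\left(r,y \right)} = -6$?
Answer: $-16625$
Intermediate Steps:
$P{\left(-67 - 36,166 \right)} - 16619 = -6 - 16619 = -16625$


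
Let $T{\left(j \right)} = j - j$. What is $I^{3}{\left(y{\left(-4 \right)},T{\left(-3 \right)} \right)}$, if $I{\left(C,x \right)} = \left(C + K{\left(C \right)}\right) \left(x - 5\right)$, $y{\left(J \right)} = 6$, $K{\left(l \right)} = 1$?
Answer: $-42875$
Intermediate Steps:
$T{\left(j \right)} = 0$
$I{\left(C,x \right)} = \left(1 + C\right) \left(-5 + x\right)$ ($I{\left(C,x \right)} = \left(C + 1\right) \left(x - 5\right) = \left(1 + C\right) \left(-5 + x\right)$)
$I^{3}{\left(y{\left(-4 \right)},T{\left(-3 \right)} \right)} = \left(-5 + 0 - 30 + 6 \cdot 0\right)^{3} = \left(-5 + 0 - 30 + 0\right)^{3} = \left(-35\right)^{3} = -42875$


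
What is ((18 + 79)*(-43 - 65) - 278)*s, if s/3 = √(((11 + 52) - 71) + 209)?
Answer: -32262*√201 ≈ -4.5739e+5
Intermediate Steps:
s = 3*√201 (s = 3*√(((11 + 52) - 71) + 209) = 3*√((63 - 71) + 209) = 3*√(-8 + 209) = 3*√201 ≈ 42.532)
((18 + 79)*(-43 - 65) - 278)*s = ((18 + 79)*(-43 - 65) - 278)*(3*√201) = (97*(-108) - 278)*(3*√201) = (-10476 - 278)*(3*√201) = -32262*√201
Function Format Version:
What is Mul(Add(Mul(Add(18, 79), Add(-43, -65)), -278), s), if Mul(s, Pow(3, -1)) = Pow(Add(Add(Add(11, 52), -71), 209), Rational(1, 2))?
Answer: Mul(-32262, Pow(201, Rational(1, 2))) ≈ -4.5739e+5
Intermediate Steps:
s = Mul(3, Pow(201, Rational(1, 2))) (s = Mul(3, Pow(Add(Add(Add(11, 52), -71), 209), Rational(1, 2))) = Mul(3, Pow(Add(Add(63, -71), 209), Rational(1, 2))) = Mul(3, Pow(Add(-8, 209), Rational(1, 2))) = Mul(3, Pow(201, Rational(1, 2))) ≈ 42.532)
Mul(Add(Mul(Add(18, 79), Add(-43, -65)), -278), s) = Mul(Add(Mul(Add(18, 79), Add(-43, -65)), -278), Mul(3, Pow(201, Rational(1, 2)))) = Mul(Add(Mul(97, -108), -278), Mul(3, Pow(201, Rational(1, 2)))) = Mul(Add(-10476, -278), Mul(3, Pow(201, Rational(1, 2)))) = Mul(-10754, Mul(3, Pow(201, Rational(1, 2)))) = Mul(-32262, Pow(201, Rational(1, 2)))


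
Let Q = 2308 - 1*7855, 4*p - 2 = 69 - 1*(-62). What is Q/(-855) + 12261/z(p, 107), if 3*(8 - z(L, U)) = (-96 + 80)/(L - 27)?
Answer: 263306611/189240 ≈ 1391.4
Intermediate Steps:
p = 133/4 (p = ½ + (69 - 1*(-62))/4 = ½ + (69 + 62)/4 = ½ + (¼)*131 = ½ + 131/4 = 133/4 ≈ 33.250)
z(L, U) = 8 + 16/(3*(-27 + L)) (z(L, U) = 8 - (-96 + 80)/(3*(L - 27)) = 8 - (-16)/(3*(-27 + L)) = 8 + 16/(3*(-27 + L)))
Q = -5547 (Q = 2308 - 7855 = -5547)
Q/(-855) + 12261/z(p, 107) = -5547/(-855) + 12261/((8*(-79 + 3*(133/4))/(3*(-27 + 133/4)))) = -5547*(-1/855) + 12261/((8*(-79 + 399/4)/(3*(25/4)))) = 1849/285 + 12261/(((8/3)*(4/25)*(83/4))) = 1849/285 + 12261/(664/75) = 1849/285 + 12261*(75/664) = 1849/285 + 919575/664 = 263306611/189240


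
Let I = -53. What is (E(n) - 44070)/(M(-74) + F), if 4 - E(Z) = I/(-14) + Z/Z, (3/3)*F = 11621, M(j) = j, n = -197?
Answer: -616991/161658 ≈ -3.8166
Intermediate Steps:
F = 11621
E(Z) = -11/14 (E(Z) = 4 - (-53/(-14) + Z/Z) = 4 - (-53*(-1/14) + 1) = 4 - (53/14 + 1) = 4 - 1*67/14 = 4 - 67/14 = -11/14)
(E(n) - 44070)/(M(-74) + F) = (-11/14 - 44070)/(-74 + 11621) = -616991/14/11547 = -616991/14*1/11547 = -616991/161658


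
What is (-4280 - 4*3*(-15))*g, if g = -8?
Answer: 32800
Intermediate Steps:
(-4280 - 4*3*(-15))*g = (-4280 - 4*3*(-15))*(-8) = (-4280 - 12*(-15))*(-8) = (-4280 + 180)*(-8) = -4100*(-8) = 32800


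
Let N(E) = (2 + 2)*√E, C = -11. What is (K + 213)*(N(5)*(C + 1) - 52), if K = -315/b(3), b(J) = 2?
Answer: -2886 - 2220*√5 ≈ -7850.1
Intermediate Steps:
K = -315/2 ≈ -157.50
N(E) = 4*√E
(K + 213)*(N(5)*(C + 1) - 52) = (-315/2 + 213)*((4*√5)*(-11 + 1) - 52) = 111*((4*√5)*(-10) - 52)/2 = 111*(-40*√5 - 52)/2 = 111*(-52 - 40*√5)/2 = -2886 - 2220*√5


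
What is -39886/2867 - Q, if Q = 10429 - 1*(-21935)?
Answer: -92827474/2867 ≈ -32378.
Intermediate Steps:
Q = 32364 (Q = 10429 + 21935 = 32364)
-39886/2867 - Q = -39886/2867 - 1*32364 = -39886*1/2867 - 32364 = -39886/2867 - 32364 = -92827474/2867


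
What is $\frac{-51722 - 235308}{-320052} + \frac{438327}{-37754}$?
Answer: $- \frac{16181362798}{1510405401} \approx -10.713$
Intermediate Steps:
$\frac{-51722 - 235308}{-320052} + \frac{438327}{-37754} = \left(-51722 - 235308\right) \left(- \frac{1}{320052}\right) + 438327 \left(- \frac{1}{37754}\right) = \left(-287030\right) \left(- \frac{1}{320052}\right) - \frac{438327}{37754} = \frac{143515}{160026} - \frac{438327}{37754} = - \frac{16181362798}{1510405401}$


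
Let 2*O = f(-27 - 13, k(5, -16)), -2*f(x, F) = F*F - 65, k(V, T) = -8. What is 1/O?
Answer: 4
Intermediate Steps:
f(x, F) = 65/2 - F²/2 (f(x, F) = -(F*F - 65)/2 = -(F² - 65)/2 = -(-65 + F²)/2 = 65/2 - F²/2)
O = ¼ (O = (65/2 - ½*(-8)²)/2 = (65/2 - ½*64)/2 = (65/2 - 32)/2 = (½)*(½) = ¼ ≈ 0.25000)
1/O = 1/(¼) = 4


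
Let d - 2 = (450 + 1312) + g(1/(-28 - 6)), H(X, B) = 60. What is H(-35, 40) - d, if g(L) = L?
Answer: -57935/34 ≈ -1704.0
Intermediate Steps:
d = 59975/34 (d = 2 + ((450 + 1312) + 1/(-28 - 6)) = 2 + (1762 + 1/(-34)) = 2 + (1762 - 1/34) = 2 + 59907/34 = 59975/34 ≈ 1764.0)
H(-35, 40) - d = 60 - 1*59975/34 = 60 - 59975/34 = -57935/34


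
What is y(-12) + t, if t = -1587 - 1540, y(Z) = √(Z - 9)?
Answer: -3127 + I*√21 ≈ -3127.0 + 4.5826*I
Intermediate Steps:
y(Z) = √(-9 + Z)
t = -3127
y(-12) + t = √(-9 - 12) - 3127 = √(-21) - 3127 = I*√21 - 3127 = -3127 + I*√21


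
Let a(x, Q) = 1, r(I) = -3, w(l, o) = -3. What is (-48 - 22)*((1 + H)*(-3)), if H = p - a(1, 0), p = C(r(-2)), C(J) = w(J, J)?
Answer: -630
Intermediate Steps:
C(J) = -3
p = -3
H = -4 (H = -3 - 1*1 = -3 - 1 = -4)
(-48 - 22)*((1 + H)*(-3)) = (-48 - 22)*((1 - 4)*(-3)) = -(-210)*(-3) = -70*9 = -630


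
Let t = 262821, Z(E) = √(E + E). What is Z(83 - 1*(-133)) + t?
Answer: 262821 + 12*√3 ≈ 2.6284e+5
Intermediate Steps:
Z(E) = √2*√E (Z(E) = √(2*E) = √2*√E)
Z(83 - 1*(-133)) + t = √2*√(83 - 1*(-133)) + 262821 = √2*√(83 + 133) + 262821 = √2*√216 + 262821 = √2*(6*√6) + 262821 = 12*√3 + 262821 = 262821 + 12*√3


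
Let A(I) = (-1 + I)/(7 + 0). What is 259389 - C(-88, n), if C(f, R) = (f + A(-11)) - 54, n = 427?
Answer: 1816729/7 ≈ 2.5953e+5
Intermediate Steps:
A(I) = -1/7 + I/7 (A(I) = (-1 + I)/7 = (-1 + I)*(1/7) = -1/7 + I/7)
C(f, R) = -390/7 + f (C(f, R) = (f + (-1/7 + (1/7)*(-11))) - 54 = (f + (-1/7 - 11/7)) - 54 = (f - 12/7) - 54 = (-12/7 + f) - 54 = -390/7 + f)
259389 - C(-88, n) = 259389 - (-390/7 - 88) = 259389 - 1*(-1006/7) = 259389 + 1006/7 = 1816729/7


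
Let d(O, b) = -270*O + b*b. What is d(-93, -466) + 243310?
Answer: 485576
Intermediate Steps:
d(O, b) = b² - 270*O (d(O, b) = -270*O + b² = b² - 270*O)
d(-93, -466) + 243310 = ((-466)² - 270*(-93)) + 243310 = (217156 + 25110) + 243310 = 242266 + 243310 = 485576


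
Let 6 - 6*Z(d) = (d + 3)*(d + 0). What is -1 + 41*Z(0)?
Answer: 40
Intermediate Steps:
Z(d) = 1 - d*(3 + d)/6 (Z(d) = 1 - (d + 3)*(d + 0)/6 = 1 - (3 + d)*d/6 = 1 - d*(3 + d)/6)
-1 + 41*Z(0) = -1 + 41*(1 - ½*0 - ⅙*0²) = -1 + 41*(1 + 0 - ⅙*0) = -1 + 41*(1 + 0 + 0) = -1 + 41*1 = -1 + 41 = 40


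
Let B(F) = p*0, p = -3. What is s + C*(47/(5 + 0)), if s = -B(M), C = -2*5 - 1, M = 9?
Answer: -517/5 ≈ -103.40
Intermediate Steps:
C = -11 (C = -10 - 1 = -11)
B(F) = 0 (B(F) = -3*0 = 0)
s = 0 (s = -1*0 = 0)
s + C*(47/(5 + 0)) = 0 - 517/(5 + 0) = 0 - 517/5 = -517/5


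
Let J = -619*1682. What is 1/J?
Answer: -1/1041158 ≈ -9.6047e-7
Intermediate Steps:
J = -1041158
1/J = 1/(-1041158) = -1/1041158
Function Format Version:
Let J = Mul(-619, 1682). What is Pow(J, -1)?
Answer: Rational(-1, 1041158) ≈ -9.6047e-7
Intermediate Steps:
J = -1041158
Pow(J, -1) = Pow(-1041158, -1) = Rational(-1, 1041158)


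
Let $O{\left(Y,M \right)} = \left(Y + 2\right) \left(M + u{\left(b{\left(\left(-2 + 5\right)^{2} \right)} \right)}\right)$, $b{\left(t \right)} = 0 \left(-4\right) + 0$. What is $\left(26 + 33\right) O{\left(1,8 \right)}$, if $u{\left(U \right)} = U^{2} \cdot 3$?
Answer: $1416$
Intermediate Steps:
$b{\left(t \right)} = 0$ ($b{\left(t \right)} = 0 + 0 = 0$)
$u{\left(U \right)} = 3 U^{2}$
$O{\left(Y,M \right)} = M \left(2 + Y\right)$ ($O{\left(Y,M \right)} = \left(Y + 2\right) \left(M + 3 \cdot 0^{2}\right) = \left(2 + Y\right) \left(M + 3 \cdot 0\right) = \left(2 + Y\right) \left(M + 0\right) = \left(2 + Y\right) M = M \left(2 + Y\right)$)
$\left(26 + 33\right) O{\left(1,8 \right)} = \left(26 + 33\right) 8 \left(2 + 1\right) = 59 \cdot 8 \cdot 3 = 59 \cdot 24 = 1416$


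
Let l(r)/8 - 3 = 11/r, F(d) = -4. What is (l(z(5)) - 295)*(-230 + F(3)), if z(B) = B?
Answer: 296478/5 ≈ 59296.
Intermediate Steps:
l(r) = 24 + 88/r (l(r) = 24 + 8*(11/r) = 24 + 88/r)
(l(z(5)) - 295)*(-230 + F(3)) = ((24 + 88/5) - 295)*(-230 - 4) = ((24 + 88*(1/5)) - 295)*(-234) = ((24 + 88/5) - 295)*(-234) = (208/5 - 295)*(-234) = -1267/5*(-234) = 296478/5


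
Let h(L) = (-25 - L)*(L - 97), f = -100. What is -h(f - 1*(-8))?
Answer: 12663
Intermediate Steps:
h(L) = (-97 + L)*(-25 - L) (h(L) = (-25 - L)*(-97 + L) = (-97 + L)*(-25 - L))
-h(f - 1*(-8)) = -(2425 - (-100 - 1*(-8))² + 72*(-100 - 1*(-8))) = -(2425 - (-100 + 8)² + 72*(-100 + 8)) = -(2425 - 1*(-92)² + 72*(-92)) = -(2425 - 1*8464 - 6624) = -(2425 - 8464 - 6624) = -1*(-12663) = 12663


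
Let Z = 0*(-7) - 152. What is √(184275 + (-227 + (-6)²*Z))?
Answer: 4*√11161 ≈ 422.58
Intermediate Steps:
Z = -152 (Z = 0 - 152 = -152)
√(184275 + (-227 + (-6)²*Z)) = √(184275 + (-227 + (-6)²*(-152))) = √(184275 + (-227 + 36*(-152))) = √(184275 + (-227 - 5472)) = √(184275 - 5699) = √178576 = 4*√11161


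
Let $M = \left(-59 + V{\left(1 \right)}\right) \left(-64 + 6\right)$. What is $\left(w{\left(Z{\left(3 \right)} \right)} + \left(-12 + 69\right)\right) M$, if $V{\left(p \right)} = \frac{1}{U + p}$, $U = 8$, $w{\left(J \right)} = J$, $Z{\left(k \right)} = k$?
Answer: $\frac{614800}{3} \approx 2.0493 \cdot 10^{5}$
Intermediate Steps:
$V{\left(p \right)} = \frac{1}{8 + p}$
$M = \frac{30740}{9}$ ($M = \left(-59 + \frac{1}{8 + 1}\right) \left(-64 + 6\right) = \left(-59 + \frac{1}{9}\right) \left(-58\right) = \left(- \frac{530}{9}\right) \left(-58\right) = \frac{30740}{9} \approx 3415.6$)
$\left(w{\left(Z{\left(3 \right)} \right)} + \left(-12 + 69\right)\right) M = \left(3 + \left(-12 + 69\right)\right) \frac{30740}{9} = \left(3 + 57\right) \frac{30740}{9} = 60 \cdot \frac{30740}{9} = \frac{614800}{3}$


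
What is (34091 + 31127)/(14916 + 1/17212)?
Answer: 1122532216/256734193 ≈ 4.3724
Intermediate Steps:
(34091 + 31127)/(14916 + 1/17212) = 65218/(14916 + 1/17212) = 65218/(256734193/17212) = 65218*(17212/256734193) = 1122532216/256734193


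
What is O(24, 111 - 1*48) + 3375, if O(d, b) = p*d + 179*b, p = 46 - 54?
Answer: 14460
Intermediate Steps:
p = -8
O(d, b) = -8*d + 179*b
O(24, 111 - 1*48) + 3375 = (-8*24 + 179*(111 - 1*48)) + 3375 = (-192 + 179*(111 - 48)) + 3375 = (-192 + 179*63) + 3375 = (-192 + 11277) + 3375 = 11085 + 3375 = 14460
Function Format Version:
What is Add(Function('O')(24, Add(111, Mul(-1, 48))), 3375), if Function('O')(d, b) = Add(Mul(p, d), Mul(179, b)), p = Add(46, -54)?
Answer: 14460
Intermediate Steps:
p = -8
Function('O')(d, b) = Add(Mul(-8, d), Mul(179, b))
Add(Function('O')(24, Add(111, Mul(-1, 48))), 3375) = Add(Add(Mul(-8, 24), Mul(179, Add(111, Mul(-1, 48)))), 3375) = Add(Add(-192, Mul(179, Add(111, -48))), 3375) = Add(Add(-192, Mul(179, 63)), 3375) = Add(Add(-192, 11277), 3375) = Add(11085, 3375) = 14460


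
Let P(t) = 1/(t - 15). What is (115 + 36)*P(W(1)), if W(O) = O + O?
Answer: -151/13 ≈ -11.615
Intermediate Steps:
W(O) = 2*O
P(t) = 1/(-15 + t)
(115 + 36)*P(W(1)) = (115 + 36)/(-15 + 2*1) = 151/(-15 + 2) = 151/(-13) = 151*(-1/13) = -151/13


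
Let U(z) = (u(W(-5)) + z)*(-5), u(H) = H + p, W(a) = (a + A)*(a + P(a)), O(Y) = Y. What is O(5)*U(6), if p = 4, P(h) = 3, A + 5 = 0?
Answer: -750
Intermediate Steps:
A = -5 (A = -5 + 0 = -5)
W(a) = (-5 + a)*(3 + a) (W(a) = (a - 5)*(a + 3) = (-5 + a)*(3 + a))
u(H) = 4 + H (u(H) = H + 4 = 4 + H)
U(z) = -120 - 5*z (U(z) = ((4 + (-15 + (-5)² - 2*(-5))) + z)*(-5) = ((4 + (-15 + 25 + 10)) + z)*(-5) = ((4 + 20) + z)*(-5) = (24 + z)*(-5) = -120 - 5*z)
O(5)*U(6) = 5*(-120 - 5*6) = 5*(-120 - 30) = 5*(-150) = -750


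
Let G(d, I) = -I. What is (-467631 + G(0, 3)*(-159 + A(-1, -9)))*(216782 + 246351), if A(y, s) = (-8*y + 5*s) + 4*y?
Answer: -216297468123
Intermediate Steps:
A(y, s) = -4*y + 5*s
(-467631 + G(0, 3)*(-159 + A(-1, -9)))*(216782 + 246351) = (-467631 + (-1*3)*(-159 + (-4*(-1) + 5*(-9))))*(216782 + 246351) = (-467631 - 3*(-159 + (4 - 45)))*463133 = (-467631 - 3*(-159 - 41))*463133 = (-467631 - 3*(-200))*463133 = (-467631 + 600)*463133 = -467031*463133 = -216297468123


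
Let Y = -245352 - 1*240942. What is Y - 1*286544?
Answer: -772838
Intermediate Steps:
Y = -486294 (Y = -245352 - 240942 = -486294)
Y - 1*286544 = -486294 - 1*286544 = -486294 - 286544 = -772838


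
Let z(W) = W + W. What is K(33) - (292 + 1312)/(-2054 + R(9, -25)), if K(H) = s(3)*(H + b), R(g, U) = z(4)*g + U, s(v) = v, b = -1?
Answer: 194276/2007 ≈ 96.799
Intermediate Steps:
z(W) = 2*W
R(g, U) = U + 8*g (R(g, U) = (2*4)*g + U = 8*g + U = U + 8*g)
K(H) = -3 + 3*H (K(H) = 3*(H - 1) = 3*(-1 + H) = -3 + 3*H)
K(33) - (292 + 1312)/(-2054 + R(9, -25)) = (-3 + 3*33) - (292 + 1312)/(-2054 + (-25 + 8*9)) = (-3 + 99) - 1604/(-2054 + (-25 + 72)) = 96 - 1604/(-2054 + 47) = 96 - 1604/(-2007) = 96 - 1604*(-1)/2007 = 96 - 1*(-1604/2007) = 96 + 1604/2007 = 194276/2007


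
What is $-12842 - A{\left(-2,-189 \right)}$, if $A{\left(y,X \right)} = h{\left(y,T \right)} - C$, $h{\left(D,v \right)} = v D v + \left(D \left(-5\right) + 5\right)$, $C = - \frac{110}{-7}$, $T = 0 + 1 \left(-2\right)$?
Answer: $- \frac{89833}{7} \approx -12833.0$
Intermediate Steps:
$T = -2$ ($T = 0 - 2 = -2$)
$C = \frac{110}{7}$ ($C = \left(-110\right) \left(- \frac{1}{7}\right) = \frac{110}{7} \approx 15.714$)
$h{\left(D,v \right)} = 5 - 5 D + D v^{2}$ ($h{\left(D,v \right)} = D v v - \left(-5 + 5 D\right) = D v^{2} - \left(-5 + 5 D\right) = 5 - 5 D + D v^{2}$)
$A{\left(y,X \right)} = - \frac{75}{7} - y$ ($A{\left(y,X \right)} = \left(5 - 5 y + y \left(-2\right)^{2}\right) - \frac{110}{7} = \left(5 - 5 y + y 4\right) - \frac{110}{7} = \left(5 - 5 y + 4 y\right) - \frac{110}{7} = \left(5 - y\right) - \frac{110}{7} = - \frac{75}{7} - y$)
$-12842 - A{\left(-2,-189 \right)} = -12842 - \left(- \frac{75}{7} - -2\right) = -12842 - \left(- \frac{75}{7} + 2\right) = -12842 - - \frac{61}{7} = -12842 + \frac{61}{7} = - \frac{89833}{7}$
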